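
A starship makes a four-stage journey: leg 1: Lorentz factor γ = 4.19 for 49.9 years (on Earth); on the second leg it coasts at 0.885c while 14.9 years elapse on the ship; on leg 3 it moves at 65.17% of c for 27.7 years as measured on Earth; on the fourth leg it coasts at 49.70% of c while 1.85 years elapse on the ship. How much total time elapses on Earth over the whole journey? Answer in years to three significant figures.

Leg 1: 49.9 years is already measured on Earth.
Leg 2: γ = 1/√(1 − 0.885²) = 1/√0.2168 = 2.148; Δt_2 = 2.148 × 14.9 = 32.00 years.
Leg 3: 27.7 years is already measured on Earth.
Leg 4: β = 0.4970; γ = 1/√(1 − 0.4970²) = 1/√0.7530 = 1.152; Δt_4 = 1.152 × 1.85 = 2.132 years.
Total: 49.90 + 32.00 + 27.70 + 2.132 years.

Δt = 112 years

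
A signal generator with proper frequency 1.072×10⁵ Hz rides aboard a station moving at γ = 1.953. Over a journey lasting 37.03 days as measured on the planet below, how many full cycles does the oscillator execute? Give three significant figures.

N = 1.76×10¹¹

γ = 1.953
The oscillator's own cycle count is N = f × τ where τ is the proper time aboard the station. τ = Δt/γ = 37.03/1.953 = 18.96 days = 1.638×10⁶ s.
N = 1.072×10⁵ × 1.638×10⁶ = 1.756×10¹¹.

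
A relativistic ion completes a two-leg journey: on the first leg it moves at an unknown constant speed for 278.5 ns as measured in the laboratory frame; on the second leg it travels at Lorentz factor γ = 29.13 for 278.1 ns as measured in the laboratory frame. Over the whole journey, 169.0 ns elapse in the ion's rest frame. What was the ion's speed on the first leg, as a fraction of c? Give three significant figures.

Leg 1: speed unknown; τ_1 = 278.5/γ_1.
Leg 2: γ = 29.13; τ_2 = 278.1/29.13 = 9.547 ns.
Total proper time: τ_1 + 9.547 = 169.0, so τ_1 = 169.0 − 9.547 = 159.5 ns.
γ_1 = 278.5/159.5 = 1.747; β = √(1 − 1/γ²) = √0.6722.

β = 0.820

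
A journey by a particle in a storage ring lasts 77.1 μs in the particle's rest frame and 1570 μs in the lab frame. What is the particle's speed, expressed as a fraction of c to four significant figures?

The proper time is measured in the particle's rest frame (both events occur at the particle's location); Δt is measured in the lab frame. γ = Δt/τ = 1570/77.1 = 20.36.
β = √(1 − 1/γ²) = √(1 − 0.002412) = √0.9976

β = 0.9988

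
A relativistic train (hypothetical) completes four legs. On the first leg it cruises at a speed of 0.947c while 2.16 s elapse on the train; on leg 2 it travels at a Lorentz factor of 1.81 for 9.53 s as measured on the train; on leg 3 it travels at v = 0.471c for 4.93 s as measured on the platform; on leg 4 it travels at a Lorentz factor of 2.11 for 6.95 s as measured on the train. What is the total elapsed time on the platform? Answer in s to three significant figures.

Leg 1: γ = 1/√(1 − 0.947²) = 1/√0.1032 = 3.113; Δt_1 = 3.113 × 2.16 = 6.724 s.
Leg 2: γ = 1.81; Δt_2 = 1.810 × 9.53 = 17.25 s.
Leg 3: 4.93 s is already measured on the platform.
Leg 4: γ = 2.11; Δt_4 = 2.110 × 6.95 = 14.66 s.
Total: 6.724 + 17.25 + 4.930 + 14.66 s.

Δt = 43.6 s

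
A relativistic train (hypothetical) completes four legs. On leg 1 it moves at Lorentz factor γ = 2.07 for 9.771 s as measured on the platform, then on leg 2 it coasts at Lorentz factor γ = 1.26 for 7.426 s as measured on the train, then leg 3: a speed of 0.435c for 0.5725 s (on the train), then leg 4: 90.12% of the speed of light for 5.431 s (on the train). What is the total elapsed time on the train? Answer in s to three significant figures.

τ = 18.1 s

Leg 1: γ = 2.07; τ_1 = 9.771/2.070 = 4.720 s.
Leg 2: 7.426 s is already measured on the train.
Leg 3: 0.5725 s is already measured on the train.
Leg 4: 5.431 s is already measured on the train.
Total: 4.720 + 7.426 + 0.5725 + 5.431 s.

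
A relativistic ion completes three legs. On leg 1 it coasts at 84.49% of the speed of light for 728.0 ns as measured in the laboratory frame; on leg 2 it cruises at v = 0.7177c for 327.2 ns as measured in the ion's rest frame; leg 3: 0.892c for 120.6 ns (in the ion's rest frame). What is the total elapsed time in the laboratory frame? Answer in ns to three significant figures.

Leg 1: 728.0 ns is already measured in the laboratory frame.
Leg 2: γ = 1/√(1 − 0.7177²) = 1/√0.4849 = 1.436; Δt_2 = 1.436 × 327.2 = 469.9 ns.
Leg 3: γ = 1/√(1 − 0.892²) = 1/√0.2043 = 2.212; Δt_3 = 2.212 × 120.6 = 266.8 ns.
Total: 728.0 + 469.9 + 266.8 ns.

Δt = 1460 ns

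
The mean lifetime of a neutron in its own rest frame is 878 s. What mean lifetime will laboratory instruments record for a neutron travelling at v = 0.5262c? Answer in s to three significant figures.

Δt = 1030 s

γ = 1/√(1 − 0.5262²) = 1/√0.7231 = 1.176
The rest-frame lifetime is the proper time; the lab measures the dilated interval Δt = γτ₀ = 1.176 × 878 s.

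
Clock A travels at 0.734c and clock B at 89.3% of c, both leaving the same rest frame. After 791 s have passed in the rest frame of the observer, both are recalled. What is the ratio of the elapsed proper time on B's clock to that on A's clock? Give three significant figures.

τ_B/τ_A = 0.663

A: γ = 1/√(1 − 0.734²) = 1/√0.4612 = 1.472. B: β = 0.893; γ = 1/√(1 − 0.893²) = 1/√0.2026 = 2.222.
τ_A/τ_B = γ_B/γ_A = 2.222/1.472 = 1.509, so τ_B/τ_A = 0.6627.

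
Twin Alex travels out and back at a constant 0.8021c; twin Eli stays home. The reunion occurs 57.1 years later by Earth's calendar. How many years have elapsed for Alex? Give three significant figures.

γ = 1/√(1 − 0.8021²) = 1/√0.3566 = 1.675
Alex's clock measures proper time along the trip: τ = Δt/γ = 57.1/1.675 years.

τ = 34.1 years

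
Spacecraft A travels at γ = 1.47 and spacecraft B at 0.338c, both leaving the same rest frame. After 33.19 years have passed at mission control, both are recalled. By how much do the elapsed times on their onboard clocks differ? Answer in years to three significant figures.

A: γ = 1.47; τ_A = 33.19/1.470 = 22.58 years.
B: γ = 1/√(1 − 0.338²) = 1/√0.8858 = 1.063; τ_B = 33.19/1.063 = 31.24 years.

|τ_A − τ_B| = 8.66 years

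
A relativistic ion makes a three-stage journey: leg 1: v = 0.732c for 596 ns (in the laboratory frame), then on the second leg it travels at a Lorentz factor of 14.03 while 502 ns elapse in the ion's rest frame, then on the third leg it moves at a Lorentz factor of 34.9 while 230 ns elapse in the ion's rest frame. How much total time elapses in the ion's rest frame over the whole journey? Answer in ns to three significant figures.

τ = 1140 ns

Leg 1: γ = 1/√(1 − 0.732²) = 1/√0.4642 = 1.468; τ_1 = 596/1.468 = 406.1 ns.
Leg 2: 502 ns is already measured in the ion's rest frame.
Leg 3: 230 ns is already measured in the ion's rest frame.
Total: 406.1 + 502.0 + 230.0 ns.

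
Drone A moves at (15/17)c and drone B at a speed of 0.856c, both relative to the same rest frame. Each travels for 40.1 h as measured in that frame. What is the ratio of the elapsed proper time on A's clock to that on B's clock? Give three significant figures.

A: γ = 1/√(1 − (15/17)²) = 17/8 = 2.125. B: γ = 1/√(1 − 0.856²) = 1/√0.2673 = 1.934.
τ_A/τ_B = γ_B/γ_A = 1.934/2.125 = 0.9103, so τ_A/τ_B = 0.9103.

τ_A/τ_B = 0.910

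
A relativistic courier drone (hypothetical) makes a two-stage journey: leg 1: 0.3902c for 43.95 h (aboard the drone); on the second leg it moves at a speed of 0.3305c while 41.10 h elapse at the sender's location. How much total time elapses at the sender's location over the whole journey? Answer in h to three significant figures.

Leg 1: γ = 1/√(1 − 0.3902²) = 1/√0.8477 = 1.086; Δt_1 = 1.086 × 43.95 = 47.73 h.
Leg 2: 41.10 h is already measured at the sender's location.
Total: 47.73 + 41.10 h.

Δt = 88.8 h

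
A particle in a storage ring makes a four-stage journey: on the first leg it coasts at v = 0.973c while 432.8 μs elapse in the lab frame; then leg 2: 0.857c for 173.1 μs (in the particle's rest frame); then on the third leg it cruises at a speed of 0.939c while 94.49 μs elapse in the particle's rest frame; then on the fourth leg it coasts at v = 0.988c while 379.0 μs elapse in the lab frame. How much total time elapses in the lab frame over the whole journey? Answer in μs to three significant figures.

Leg 1: 432.8 μs is already measured in the lab frame.
Leg 2: γ = 1/√(1 − 0.857²) = 1/√0.2656 = 1.941; Δt_2 = 1.941 × 173.1 = 335.9 μs.
Leg 3: γ = 1/√(1 − 0.939²) = 1/√0.1183 = 2.908; Δt_3 = 2.908 × 94.49 = 274.7 μs.
Leg 4: 379.0 μs is already measured in the lab frame.
Total: 432.8 + 335.9 + 274.7 + 379.0 μs.

Δt = 1420 μs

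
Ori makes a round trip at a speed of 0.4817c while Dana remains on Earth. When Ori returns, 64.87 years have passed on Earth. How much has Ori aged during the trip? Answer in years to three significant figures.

τ = 56.8 years

γ = 1/√(1 − 0.4817²) = 1/√0.7680 = 1.141
Ori's clock measures proper time along the trip: τ = Δt/γ = 64.87/1.141 years.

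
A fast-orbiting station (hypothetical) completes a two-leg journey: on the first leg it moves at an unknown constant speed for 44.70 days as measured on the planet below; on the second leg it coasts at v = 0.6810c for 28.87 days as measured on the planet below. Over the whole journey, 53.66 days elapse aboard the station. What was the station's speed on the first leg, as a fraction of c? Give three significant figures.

Leg 1: speed unknown; τ_1 = 44.70/γ_1.
Leg 2: γ = 1/√(1 − 0.6810²) = 1/√0.5362 = 1.366; τ_2 = 28.87/1.366 = 21.14 days.
Total proper time: τ_1 + 21.14 = 53.66, so τ_1 = 53.66 − 21.14 = 32.52 days.
γ_1 = 44.70/32.52 = 1.375; β = √(1 − 1/γ²) = √0.4708.

β = 0.686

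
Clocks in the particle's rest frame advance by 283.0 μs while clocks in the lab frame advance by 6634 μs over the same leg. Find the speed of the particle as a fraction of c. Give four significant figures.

β = 0.9991

The proper time is measured in the particle's rest frame (both events occur at the particle's location); Δt is measured in the lab frame. γ = Δt/τ = 6634/283.0 = 23.44.
β = √(1 − 1/γ²) = √(1 − 0.001820) = √0.9982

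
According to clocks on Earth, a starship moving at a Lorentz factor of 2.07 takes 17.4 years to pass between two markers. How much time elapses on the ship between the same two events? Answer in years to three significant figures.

τ = 8.41 years

γ = 2.07
The interval measured on Earth is the dilated one; the clock on the ship measures the proper time τ = Δt/γ = 17.4/2.070 years.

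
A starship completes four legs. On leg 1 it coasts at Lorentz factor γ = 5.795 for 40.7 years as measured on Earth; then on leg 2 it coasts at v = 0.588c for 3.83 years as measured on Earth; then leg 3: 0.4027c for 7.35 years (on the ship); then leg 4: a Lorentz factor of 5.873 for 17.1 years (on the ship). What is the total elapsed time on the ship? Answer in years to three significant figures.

τ = 34.6 years

Leg 1: γ = 5.795; τ_1 = 40.7/5.795 = 7.023 years.
Leg 2: γ = 1/√(1 − 0.588²) = 1/√0.6543 = 1.236; τ_2 = 3.83/1.236 = 3.098 years.
Leg 3: 7.35 years is already measured on the ship.
Leg 4: 17.1 years is already measured on the ship.
Total: 7.023 + 3.098 + 7.350 + 17.10 years.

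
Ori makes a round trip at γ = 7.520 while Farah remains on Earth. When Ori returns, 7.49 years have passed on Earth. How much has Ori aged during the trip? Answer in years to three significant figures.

τ = 0.996 years

γ = 7.520
Ori's clock measures proper time along the trip: τ = Δt/γ = 7.49/7.520 years.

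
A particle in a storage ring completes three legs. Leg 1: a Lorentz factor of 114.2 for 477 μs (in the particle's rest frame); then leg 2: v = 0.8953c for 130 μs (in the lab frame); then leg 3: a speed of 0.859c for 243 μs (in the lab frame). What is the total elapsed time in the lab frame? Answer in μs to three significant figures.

Δt = 5.48×10⁴ μs

Leg 1: γ = 114.2; Δt_1 = 114.2 × 477 = 5.447×10⁴ μs.
Leg 2: 130 μs is already measured in the lab frame.
Leg 3: 243 μs is already measured in the lab frame.
Total: 5.447×10⁴ + 130.0 + 243.0 μs.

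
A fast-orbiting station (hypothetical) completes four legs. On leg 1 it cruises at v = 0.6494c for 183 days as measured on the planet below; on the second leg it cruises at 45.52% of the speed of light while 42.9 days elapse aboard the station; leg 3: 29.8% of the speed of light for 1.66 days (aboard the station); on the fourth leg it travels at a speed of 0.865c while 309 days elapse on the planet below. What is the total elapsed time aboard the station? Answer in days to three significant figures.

τ = 339 days

Leg 1: γ = 1/√(1 − 0.6494²) = 1/√0.5783 = 1.315; τ_1 = 183/1.315 = 139.2 days.
Leg 2: 42.9 days is already measured aboard the station.
Leg 3: 1.66 days is already measured aboard the station.
Leg 4: γ = 1/√(1 − 0.865²) = 1/√0.2518 = 1.993; τ_4 = 309/1.993 = 155.0 days.
Total: 139.2 + 42.90 + 1.660 + 155.0 days.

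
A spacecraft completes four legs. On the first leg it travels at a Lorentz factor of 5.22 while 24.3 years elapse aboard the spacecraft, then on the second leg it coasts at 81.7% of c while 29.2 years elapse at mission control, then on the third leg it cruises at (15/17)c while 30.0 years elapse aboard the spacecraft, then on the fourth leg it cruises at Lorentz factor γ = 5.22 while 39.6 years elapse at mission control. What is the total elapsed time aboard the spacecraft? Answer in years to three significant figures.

Leg 1: 24.3 years is already measured aboard the spacecraft.
Leg 2: β = 0.817; γ = 1/√(1 − 0.817²) = 1/√0.3325 = 1.734; τ_2 = 29.2/1.734 = 16.84 years.
Leg 3: 30.0 years is already measured aboard the spacecraft.
Leg 4: γ = 5.22; τ_4 = 39.6/5.220 = 7.586 years.
Total: 24.30 + 16.84 + 30.00 + 7.586 years.

τ = 78.7 years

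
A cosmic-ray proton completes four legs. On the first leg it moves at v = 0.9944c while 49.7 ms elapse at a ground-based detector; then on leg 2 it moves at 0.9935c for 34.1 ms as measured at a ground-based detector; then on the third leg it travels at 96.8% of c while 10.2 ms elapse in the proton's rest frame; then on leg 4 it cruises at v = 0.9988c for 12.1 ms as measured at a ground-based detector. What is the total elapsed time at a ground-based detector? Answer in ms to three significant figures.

Δt = 137 ms

Leg 1: 49.7 ms is already measured at a ground-based detector.
Leg 2: 34.1 ms is already measured at a ground-based detector.
Leg 3: β = 0.968; γ = 1/√(1 − 0.968²) = 1/√0.06298 = 3.985; Δt_3 = 3.985 × 10.2 = 40.65 ms.
Leg 4: 12.1 ms is already measured at a ground-based detector.
Total: 49.70 + 34.10 + 40.65 + 12.10 ms.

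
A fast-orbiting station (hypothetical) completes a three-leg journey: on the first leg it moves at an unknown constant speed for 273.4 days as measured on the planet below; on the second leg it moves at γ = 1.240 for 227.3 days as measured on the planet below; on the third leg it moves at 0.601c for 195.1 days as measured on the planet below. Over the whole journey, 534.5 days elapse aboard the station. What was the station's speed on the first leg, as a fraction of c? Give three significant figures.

β = 0.700

Leg 1: speed unknown; τ_1 = 273.4/γ_1.
Leg 2: γ = 1.240; τ_2 = 227.3/1.240 = 183.3 days.
Leg 3: γ = 1/√(1 − 0.601²) = 1/√0.6388 = 1.251; τ_3 = 195.1/1.251 = 155.9 days.
Total proper time: τ_1 + 183.3 + 155.9 = 534.5, so τ_1 = 534.5 − 339.2 = 195.3 days.
γ_1 = 273.4/195.3 = 1.400; β = √(1 − 1/γ²) = √0.4899.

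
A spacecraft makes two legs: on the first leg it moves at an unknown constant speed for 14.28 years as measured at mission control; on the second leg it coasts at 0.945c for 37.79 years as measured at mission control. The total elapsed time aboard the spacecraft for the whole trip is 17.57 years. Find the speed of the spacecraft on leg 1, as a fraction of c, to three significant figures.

Leg 1: speed unknown; τ_1 = 14.28/γ_1.
Leg 2: γ = 1/√(1 − 0.945²) = 1/√0.1070 = 3.057; τ_2 = 37.79/3.057 = 12.36 years.
Total proper time: τ_1 + 12.36 = 17.57, so τ_1 = 17.57 − 12.36 = 5.210 years.
γ_1 = 14.28/5.210 = 2.741; β = √(1 − 1/γ²) = √0.8669.

β = 0.931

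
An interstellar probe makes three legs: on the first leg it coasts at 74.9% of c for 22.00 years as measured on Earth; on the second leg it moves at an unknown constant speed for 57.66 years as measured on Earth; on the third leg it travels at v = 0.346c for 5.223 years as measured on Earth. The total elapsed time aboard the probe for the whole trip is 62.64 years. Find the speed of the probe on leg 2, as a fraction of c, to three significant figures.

β = 0.663

Leg 1: β = 0.749; γ = 1/√(1 − 0.749²) = 1/√0.4390 = 1.509; τ_1 = 22.00/1.509 = 14.58 years.
Leg 2: speed unknown; τ_2 = 57.66/γ_2.
Leg 3: γ = 1/√(1 − 0.346²) = 1/√0.8803 = 1.066; τ_3 = 5.223/1.066 = 4.900 years.
Total proper time: 14.58 + τ_2 + 4.900 = 62.64, so τ_2 = 62.64 − 19.48 = 43.16 years.
γ_2 = 57.66/43.16 = 1.336; β = √(1 − 1/γ²) = √0.4396.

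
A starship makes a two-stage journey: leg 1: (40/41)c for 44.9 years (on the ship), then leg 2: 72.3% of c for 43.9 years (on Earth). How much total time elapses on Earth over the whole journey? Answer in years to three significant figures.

Δt = 248 years

Leg 1: γ = 1/√(1 − (40/41)²) = 41/9 ≈ 4.556; Δt_1 = 4.556 × 44.9 = 204.5 years.
Leg 2: 43.9 years is already measured on Earth.
Total: 204.5 + 43.90 years.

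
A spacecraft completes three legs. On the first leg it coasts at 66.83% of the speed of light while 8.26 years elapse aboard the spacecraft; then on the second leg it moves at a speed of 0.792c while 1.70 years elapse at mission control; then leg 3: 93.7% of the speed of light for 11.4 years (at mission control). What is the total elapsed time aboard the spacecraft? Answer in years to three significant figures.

Leg 1: 8.26 years is already measured aboard the spacecraft.
Leg 2: γ = 1/√(1 − 0.792²) = 1/√0.3727 = 1.638; τ_2 = 1.70/1.638 = 1.038 years.
Leg 3: β = 0.937; γ = 1/√(1 − 0.937²) = 1/√0.1220 = 2.863; τ_3 = 11.4/2.863 = 3.982 years.
Total: 8.260 + 1.038 + 3.982 years.

τ = 13.3 years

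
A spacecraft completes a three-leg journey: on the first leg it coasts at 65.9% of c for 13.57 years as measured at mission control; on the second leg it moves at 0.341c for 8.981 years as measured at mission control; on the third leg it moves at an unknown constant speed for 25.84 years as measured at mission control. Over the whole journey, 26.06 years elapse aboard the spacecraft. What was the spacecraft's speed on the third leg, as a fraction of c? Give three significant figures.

Leg 1: β = 0.659; γ = 1/√(1 − 0.659²) = 1/√0.5657 = 1.330; τ_1 = 13.57/1.330 = 10.21 years.
Leg 2: γ = 1/√(1 − 0.341²) = 1/√0.8837 = 1.064; τ_2 = 8.981/1.064 = 8.443 years.
Leg 3: speed unknown; τ_3 = 25.84/γ_3.
Total proper time: 10.21 + 8.443 + τ_3 = 26.06, so τ_3 = 26.06 − 18.65 = 7.411 years.
γ_3 = 25.84/7.411 = 3.487; β = √(1 − 1/γ²) = √0.9178.

β = 0.958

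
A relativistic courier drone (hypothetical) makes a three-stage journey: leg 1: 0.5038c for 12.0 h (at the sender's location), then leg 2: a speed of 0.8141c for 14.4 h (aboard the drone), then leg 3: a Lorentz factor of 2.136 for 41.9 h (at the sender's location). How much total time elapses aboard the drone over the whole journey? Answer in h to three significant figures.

τ = 44.4 h

Leg 1: γ = 1/√(1 − 0.5038²) = 1/√0.7462 = 1.158; τ_1 = 12.0/1.158 = 10.37 h.
Leg 2: 14.4 h is already measured aboard the drone.
Leg 3: γ = 2.136; τ_3 = 41.9/2.136 = 19.62 h.
Total: 10.37 + 14.40 + 19.62 h.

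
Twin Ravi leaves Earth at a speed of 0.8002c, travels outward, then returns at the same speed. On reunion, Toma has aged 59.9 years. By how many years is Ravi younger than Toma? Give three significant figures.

Δt − τ = 24.0 years

γ = 1/√(1 − 0.8002²) = 1/√0.3597 = 1.667
Ravi's elapsed proper time: τ = 59.9/1.667 = 35.92 years.
Age gap = Δt − τ = 59.9 − 35.92 years.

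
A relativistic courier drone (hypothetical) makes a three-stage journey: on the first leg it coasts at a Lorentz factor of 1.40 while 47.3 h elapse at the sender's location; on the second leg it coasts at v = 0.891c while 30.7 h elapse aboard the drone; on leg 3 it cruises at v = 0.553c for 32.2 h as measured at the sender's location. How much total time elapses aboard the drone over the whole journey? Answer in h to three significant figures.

Leg 1: γ = 1.40; τ_1 = 47.3/1.400 = 33.79 h.
Leg 2: 30.7 h is already measured aboard the drone.
Leg 3: γ = 1/√(1 − 0.553²) = 1/√0.6942 = 1.200; τ_3 = 32.2/1.200 = 26.83 h.
Total: 33.79 + 30.70 + 26.83 h.

τ = 91.3 h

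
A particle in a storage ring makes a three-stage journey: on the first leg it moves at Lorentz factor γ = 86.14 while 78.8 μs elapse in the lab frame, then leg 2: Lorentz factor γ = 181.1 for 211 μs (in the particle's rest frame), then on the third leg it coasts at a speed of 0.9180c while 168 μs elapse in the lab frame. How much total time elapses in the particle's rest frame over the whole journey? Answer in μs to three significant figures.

τ = 279 μs

Leg 1: γ = 86.14; τ_1 = 78.8/86.14 = 0.9148 μs.
Leg 2: 211 μs is already measured in the particle's rest frame.
Leg 3: γ = 1/√(1 − 0.9180²) = 1/√0.1573 = 2.522; τ_3 = 168/2.522 = 66.63 μs.
Total: 0.9148 + 211.0 + 66.63 μs.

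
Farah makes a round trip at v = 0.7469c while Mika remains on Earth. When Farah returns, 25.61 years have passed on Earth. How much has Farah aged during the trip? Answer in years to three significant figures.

γ = 1/√(1 − 0.7469²) = 1/√0.4421 = 1.504
Farah's clock measures proper time along the trip: τ = Δt/γ = 25.61/1.504 years.

τ = 17.0 years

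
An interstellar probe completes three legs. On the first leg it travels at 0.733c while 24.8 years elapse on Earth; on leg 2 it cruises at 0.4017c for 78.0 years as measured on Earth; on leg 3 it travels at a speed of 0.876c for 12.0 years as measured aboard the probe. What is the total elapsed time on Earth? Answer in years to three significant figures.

Δt = 128 years

Leg 1: 24.8 years is already measured on Earth.
Leg 2: 78.0 years is already measured on Earth.
Leg 3: γ = 1/√(1 − 0.876²) = 1/√0.2326 = 2.073; Δt_3 = 2.073 × 12.0 = 24.88 years.
Total: 24.80 + 78.00 + 24.88 years.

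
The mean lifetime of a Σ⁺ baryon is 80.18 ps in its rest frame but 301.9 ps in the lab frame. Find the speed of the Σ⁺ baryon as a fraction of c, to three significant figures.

β = 0.964

γ = Δt/τ₀ = 301.9/80.18 = 3.765
β = √(1 − 1/γ²) = √(1 − 0.07054) = √0.9295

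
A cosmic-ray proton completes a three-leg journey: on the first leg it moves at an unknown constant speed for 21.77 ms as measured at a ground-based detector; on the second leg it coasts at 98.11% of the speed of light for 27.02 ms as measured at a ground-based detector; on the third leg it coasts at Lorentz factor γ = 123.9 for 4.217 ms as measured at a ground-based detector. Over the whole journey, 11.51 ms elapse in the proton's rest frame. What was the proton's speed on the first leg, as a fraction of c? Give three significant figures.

Leg 1: speed unknown; τ_1 = 21.77/γ_1.
Leg 2: β = 0.9811; γ = 1/√(1 − 0.9811²) = 1/√0.03744 = 5.168; τ_2 = 27.02/5.168 = 5.228 ms.
Leg 3: γ = 123.9; τ_3 = 4.217/123.9 = 0.03404 ms.
Total proper time: τ_1 + 5.228 + 0.03404 = 11.51, so τ_1 = 11.51 − 5.262 = 6.248 ms.
γ_1 = 21.77/6.248 = 3.485; β = √(1 − 1/γ²) = √0.9176.

β = 0.958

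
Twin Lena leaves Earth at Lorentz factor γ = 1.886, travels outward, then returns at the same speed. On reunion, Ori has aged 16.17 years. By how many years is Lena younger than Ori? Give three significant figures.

Δt − τ = 7.60 years

γ = 1.886
Lena's elapsed proper time: τ = 16.17/1.886 = 8.574 years.
Age gap = Δt − τ = 16.17 − 8.574 years.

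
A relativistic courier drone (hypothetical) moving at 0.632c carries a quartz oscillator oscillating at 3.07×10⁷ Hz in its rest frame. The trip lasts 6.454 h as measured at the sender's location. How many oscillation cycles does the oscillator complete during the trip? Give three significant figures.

γ = 1/√(1 − 0.632²) = 1/√0.6006 = 1.290
The oscillator's own cycle count is N = f × τ where τ is the proper time aboard the drone. τ = Δt/γ = 6.454/1.290 = 5.002 h = 1.801×10⁴ s.
N = 3.07×10⁷ × 1.801×10⁴ = 5.528×10¹¹.

N = 5.53×10¹¹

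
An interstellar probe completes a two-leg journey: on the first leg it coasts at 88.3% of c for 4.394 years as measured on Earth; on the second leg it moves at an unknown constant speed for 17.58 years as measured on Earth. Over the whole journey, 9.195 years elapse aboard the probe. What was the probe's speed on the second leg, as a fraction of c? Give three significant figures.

Leg 1: β = 0.883; γ = 1/√(1 − 0.883²) = 1/√0.2203 = 2.131; τ_1 = 4.394/2.131 = 2.062 years.
Leg 2: speed unknown; τ_2 = 17.58/γ_2.
Total proper time: 2.062 + τ_2 = 9.195, so τ_2 = 9.195 − 2.062 = 7.133 years.
γ_2 = 17.58/7.133 = 2.465; β = √(1 − 1/γ²) = √0.8354.

β = 0.914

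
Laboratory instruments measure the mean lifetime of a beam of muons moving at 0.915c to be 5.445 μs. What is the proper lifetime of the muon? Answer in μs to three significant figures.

τ₀ = 2.20 μs

γ = 1/√(1 − 0.915²) = 1/√0.1628 = 2.479
The lab-frame lifetime is the dilated interval; the proper lifetime is τ₀ = Δt/γ = 5.445/2.479 μs.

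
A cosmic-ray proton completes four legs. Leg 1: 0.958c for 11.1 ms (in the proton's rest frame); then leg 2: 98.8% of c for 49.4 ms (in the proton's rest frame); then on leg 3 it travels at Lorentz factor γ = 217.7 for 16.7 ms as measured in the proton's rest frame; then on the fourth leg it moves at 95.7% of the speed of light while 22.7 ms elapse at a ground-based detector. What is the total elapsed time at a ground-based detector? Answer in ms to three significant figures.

Δt = 4020 ms

Leg 1: γ = 1/√(1 − 0.958²) = 1/√0.08224 = 3.487; Δt_1 = 3.487 × 11.1 = 38.71 ms.
Leg 2: β = 0.988; γ = 1/√(1 − 0.988²) = 1/√0.02386 = 6.474; Δt_2 = 6.474 × 49.4 = 319.8 ms.
Leg 3: γ = 217.7; Δt_3 = 217.7 × 16.7 = 3636 ms.
Leg 4: 22.7 ms is already measured at a ground-based detector.
Total: 38.71 + 319.8 + 3636 + 22.70 ms.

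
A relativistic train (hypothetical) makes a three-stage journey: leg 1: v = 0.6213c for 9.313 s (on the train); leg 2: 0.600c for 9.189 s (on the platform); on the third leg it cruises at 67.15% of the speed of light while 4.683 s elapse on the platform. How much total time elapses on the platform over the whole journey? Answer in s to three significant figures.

Δt = 25.8 s

Leg 1: γ = 1/√(1 − 0.6213²) = 1/√0.6140 = 1.276; Δt_1 = 1.276 × 9.313 = 11.89 s.
Leg 2: 9.189 s is already measured on the platform.
Leg 3: 4.683 s is already measured on the platform.
Total: 11.89 + 9.189 + 4.683 s.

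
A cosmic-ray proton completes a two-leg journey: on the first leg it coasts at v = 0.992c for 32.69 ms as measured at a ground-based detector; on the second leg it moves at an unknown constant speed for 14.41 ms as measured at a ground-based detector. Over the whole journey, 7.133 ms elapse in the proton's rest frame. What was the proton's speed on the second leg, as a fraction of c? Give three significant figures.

Leg 1: γ = 1/√(1 − 0.992²) = 1/√0.01594 = 7.922; τ_1 = 32.69/7.922 = 4.127 ms.
Leg 2: speed unknown; τ_2 = 14.41/γ_2.
Total proper time: 4.127 + τ_2 = 7.133, so τ_2 = 7.133 − 4.127 = 3.006 ms.
γ_2 = 14.41/3.006 = 4.793; β = √(1 − 1/γ²) = √0.9565.

β = 0.978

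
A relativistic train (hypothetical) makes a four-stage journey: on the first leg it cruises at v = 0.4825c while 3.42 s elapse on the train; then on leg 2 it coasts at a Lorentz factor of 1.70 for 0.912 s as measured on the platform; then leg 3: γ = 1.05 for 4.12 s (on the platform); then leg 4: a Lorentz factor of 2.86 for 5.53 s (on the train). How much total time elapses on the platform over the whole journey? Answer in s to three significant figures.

Leg 1: γ = 1/√(1 − 0.4825²) = 1/√0.7672 = 1.142; Δt_1 = 1.142 × 3.42 = 3.905 s.
Leg 2: 0.912 s is already measured on the platform.
Leg 3: 4.12 s is already measured on the platform.
Leg 4: γ = 2.86; Δt_4 = 2.860 × 5.53 = 15.82 s.
Total: 3.905 + 0.9120 + 4.120 + 15.82 s.

Δt = 24.8 s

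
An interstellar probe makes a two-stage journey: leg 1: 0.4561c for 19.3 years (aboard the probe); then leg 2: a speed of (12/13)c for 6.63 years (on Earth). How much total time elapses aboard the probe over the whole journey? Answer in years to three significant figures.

τ = 21.9 years

Leg 1: 19.3 years is already measured aboard the probe.
Leg 2: γ = 1/√(1 − (12/13)²) = 13/5 = 2.600; τ_2 = 6.63/2.600 = 2.550 years.
Total: 19.30 + 2.550 years.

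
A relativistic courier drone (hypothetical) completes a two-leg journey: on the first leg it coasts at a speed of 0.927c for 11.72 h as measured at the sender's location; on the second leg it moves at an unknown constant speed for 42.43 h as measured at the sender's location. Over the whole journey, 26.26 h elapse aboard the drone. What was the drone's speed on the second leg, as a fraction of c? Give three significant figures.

β = 0.857

Leg 1: γ = 1/√(1 − 0.927²) = 1/√0.1407 = 2.666; τ_1 = 11.72/2.666 = 4.396 h.
Leg 2: speed unknown; τ_2 = 42.43/γ_2.
Total proper time: 4.396 + τ_2 = 26.26, so τ_2 = 26.26 − 4.396 = 21.86 h.
γ_2 = 42.43/21.86 = 1.941; β = √(1 − 1/γ²) = √0.7345.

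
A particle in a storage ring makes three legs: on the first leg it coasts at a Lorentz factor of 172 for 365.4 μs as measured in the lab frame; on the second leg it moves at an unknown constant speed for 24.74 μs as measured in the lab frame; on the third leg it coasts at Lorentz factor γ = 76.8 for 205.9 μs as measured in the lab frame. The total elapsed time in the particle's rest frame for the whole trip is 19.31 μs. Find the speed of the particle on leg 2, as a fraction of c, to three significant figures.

Leg 1: γ = 172; τ_1 = 365.4/172.0 = 2.124 μs.
Leg 2: speed unknown; τ_2 = 24.74/γ_2.
Leg 3: γ = 76.8; τ_3 = 205.9/76.80 = 2.681 μs.
Total proper time: 2.124 + τ_2 + 2.681 = 19.31, so τ_2 = 19.31 − 4.805 = 14.50 μs.
γ_2 = 24.74/14.50 = 1.706; β = √(1 − 1/γ²) = √0.6563.

β = 0.810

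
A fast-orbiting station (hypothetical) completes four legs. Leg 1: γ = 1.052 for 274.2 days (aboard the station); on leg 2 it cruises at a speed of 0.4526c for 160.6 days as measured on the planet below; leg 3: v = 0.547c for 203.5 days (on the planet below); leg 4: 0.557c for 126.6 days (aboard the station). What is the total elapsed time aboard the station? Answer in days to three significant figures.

Leg 1: 274.2 days is already measured aboard the station.
Leg 2: γ = 1/√(1 − 0.4526²) = 1/√0.7952 = 1.121; τ_2 = 160.6/1.121 = 143.2 days.
Leg 3: γ = 1/√(1 − 0.547²) = 1/√0.7008 = 1.195; τ_3 = 203.5/1.195 = 170.4 days.
Leg 4: 126.6 days is already measured aboard the station.
Total: 274.2 + 143.2 + 170.4 + 126.6 days.

τ = 714 days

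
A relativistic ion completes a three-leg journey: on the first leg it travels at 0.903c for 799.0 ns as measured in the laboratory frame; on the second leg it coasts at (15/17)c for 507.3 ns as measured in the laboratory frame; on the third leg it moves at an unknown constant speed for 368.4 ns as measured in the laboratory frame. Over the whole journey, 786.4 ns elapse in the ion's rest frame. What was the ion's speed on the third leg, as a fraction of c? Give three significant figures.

Leg 1: γ = 1/√(1 − 0.903²) = 1/√0.1846 = 2.328; τ_1 = 799.0/2.328 = 343.3 ns.
Leg 2: γ = 1/√(1 − (15/17)²) = 17/8 = 2.125; τ_2 = 507.3/2.125 = 238.7 ns.
Leg 3: speed unknown; τ_3 = 368.4/γ_3.
Total proper time: 343.3 + 238.7 + τ_3 = 786.4, so τ_3 = 786.4 − 582.0 = 204.4 ns.
γ_3 = 368.4/204.4 = 1.802; β = √(1 − 1/γ²) = √0.6922.

β = 0.832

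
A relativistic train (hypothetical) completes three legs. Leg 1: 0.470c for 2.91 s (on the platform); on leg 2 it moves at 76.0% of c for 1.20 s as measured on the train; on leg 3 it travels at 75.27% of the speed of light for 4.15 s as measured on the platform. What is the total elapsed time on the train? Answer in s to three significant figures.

τ = 6.50 s

Leg 1: γ = 1/√(1 − 0.470²) = 1/√0.7791 = 1.133; τ_1 = 2.91/1.133 = 2.569 s.
Leg 2: 1.20 s is already measured on the train.
Leg 3: β = 0.7527; γ = 1/√(1 − 0.7527²) = 1/√0.4334 = 1.519; τ_3 = 4.15/1.519 = 2.732 s.
Total: 2.569 + 1.200 + 2.732 s.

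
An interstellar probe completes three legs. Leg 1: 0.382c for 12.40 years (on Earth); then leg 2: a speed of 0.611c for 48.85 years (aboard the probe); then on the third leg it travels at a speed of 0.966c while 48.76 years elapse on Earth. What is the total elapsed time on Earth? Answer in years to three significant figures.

Leg 1: 12.40 years is already measured on Earth.
Leg 2: γ = 1/√(1 − 0.611²) = 1/√0.6267 = 1.263; Δt_2 = 1.263 × 48.85 = 61.71 years.
Leg 3: 48.76 years is already measured on Earth.
Total: 12.40 + 61.71 + 48.76 years.

Δt = 123 years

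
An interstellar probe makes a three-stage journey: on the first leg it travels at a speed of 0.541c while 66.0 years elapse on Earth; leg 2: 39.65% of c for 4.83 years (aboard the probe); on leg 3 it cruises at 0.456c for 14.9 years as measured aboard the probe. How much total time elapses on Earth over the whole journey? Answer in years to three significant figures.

Δt = 88.0 years

Leg 1: 66.0 years is already measured on Earth.
Leg 2: β = 0.3965; γ = 1/√(1 − 0.3965²) = 1/√0.8428 = 1.089; Δt_2 = 1.089 × 4.83 = 5.261 years.
Leg 3: γ = 1/√(1 − 0.456²) = 1/√0.7921 = 1.124; Δt_3 = 1.124 × 14.9 = 16.74 years.
Total: 66.00 + 5.261 + 16.74 years.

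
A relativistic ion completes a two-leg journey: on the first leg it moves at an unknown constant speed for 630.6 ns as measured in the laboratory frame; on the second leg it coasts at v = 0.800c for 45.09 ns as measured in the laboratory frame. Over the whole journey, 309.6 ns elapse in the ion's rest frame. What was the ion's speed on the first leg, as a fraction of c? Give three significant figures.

Leg 1: speed unknown; τ_1 = 630.6/γ_1.
Leg 2: γ = 1/√(1 − 0.800²) = 1/√0.3600 = 1.667; τ_2 = 45.09/1.667 = 27.05 ns.
Total proper time: τ_1 + 27.05 = 309.6, so τ_1 = 309.6 − 27.05 = 282.5 ns.
γ_1 = 630.6/282.5 = 2.232; β = √(1 − 1/γ²) = √0.7992.

β = 0.894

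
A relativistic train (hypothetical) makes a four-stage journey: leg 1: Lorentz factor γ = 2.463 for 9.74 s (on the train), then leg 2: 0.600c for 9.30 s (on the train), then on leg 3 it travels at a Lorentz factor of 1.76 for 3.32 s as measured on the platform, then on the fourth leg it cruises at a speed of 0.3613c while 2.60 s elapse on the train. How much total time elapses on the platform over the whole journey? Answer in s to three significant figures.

Leg 1: γ = 2.463; Δt_1 = 2.463 × 9.74 = 23.99 s.
Leg 2: γ = 1/√(1 − 0.600²) = 5/4 = 1.250; Δt_2 = 1.250 × 9.30 = 11.62 s.
Leg 3: 3.32 s is already measured on the platform.
Leg 4: γ = 1/√(1 − 0.3613²) = 1/√0.8695 = 1.072; Δt_4 = 1.072 × 2.60 = 2.788 s.
Total: 23.99 + 11.62 + 3.320 + 2.788 s.

Δt = 41.7 s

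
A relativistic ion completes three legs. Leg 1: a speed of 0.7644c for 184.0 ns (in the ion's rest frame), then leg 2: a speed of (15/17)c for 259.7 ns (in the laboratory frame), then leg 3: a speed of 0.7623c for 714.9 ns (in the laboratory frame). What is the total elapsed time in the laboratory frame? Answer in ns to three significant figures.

Δt = 1260 ns

Leg 1: γ = 1/√(1 − 0.7644²) = 1/√0.4157 = 1.551; Δt_1 = 1.551 × 184.0 = 285.4 ns.
Leg 2: 259.7 ns is already measured in the laboratory frame.
Leg 3: 714.9 ns is already measured in the laboratory frame.
Total: 285.4 + 259.7 + 714.9 ns.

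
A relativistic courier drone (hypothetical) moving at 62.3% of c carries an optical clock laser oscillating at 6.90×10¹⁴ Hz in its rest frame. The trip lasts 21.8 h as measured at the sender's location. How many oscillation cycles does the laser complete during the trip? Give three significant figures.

N = 4.24×10¹⁹

β = 0.623; γ = 1/√(1 − 0.623²) = 1/√0.6119 = 1.278
The oscillator's own cycle count is N = f × τ where τ is the proper time aboard the drone. τ = Δt/γ = 21.8/1.278 = 17.05 h = 6.139×10⁴ s.
N = 6.90×10¹⁴ × 6.139×10⁴ = 4.236×10¹⁹.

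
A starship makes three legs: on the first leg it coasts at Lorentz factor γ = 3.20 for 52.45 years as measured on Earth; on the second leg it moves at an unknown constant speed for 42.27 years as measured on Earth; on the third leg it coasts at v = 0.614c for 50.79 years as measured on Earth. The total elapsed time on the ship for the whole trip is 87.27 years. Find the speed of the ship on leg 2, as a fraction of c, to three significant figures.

β = 0.685

Leg 1: γ = 3.20; τ_1 = 52.45/3.200 = 16.39 years.
Leg 2: speed unknown; τ_2 = 42.27/γ_2.
Leg 3: γ = 1/√(1 − 0.614²) = 1/√0.6230 = 1.267; τ_3 = 50.79/1.267 = 40.09 years.
Total proper time: 16.39 + τ_2 + 40.09 = 87.27, so τ_2 = 87.27 − 56.48 = 30.79 years.
γ_2 = 42.27/30.79 = 1.373; β = √(1 − 1/γ²) = √0.4694.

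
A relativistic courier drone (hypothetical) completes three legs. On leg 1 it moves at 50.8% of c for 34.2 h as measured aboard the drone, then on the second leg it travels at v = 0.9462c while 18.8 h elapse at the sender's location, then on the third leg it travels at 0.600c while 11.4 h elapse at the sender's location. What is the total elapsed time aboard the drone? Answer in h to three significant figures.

Leg 1: 34.2 h is already measured aboard the drone.
Leg 2: γ = 1/√(1 − 0.9462²) = 1/√0.1047 = 3.090; τ_2 = 18.8/3.090 = 6.083 h.
Leg 3: γ = 1/√(1 − 0.600²) = 5/4 = 1.250; τ_3 = 11.4/1.250 = 9.120 h.
Total: 34.20 + 6.083 + 9.120 h.

τ = 49.4 h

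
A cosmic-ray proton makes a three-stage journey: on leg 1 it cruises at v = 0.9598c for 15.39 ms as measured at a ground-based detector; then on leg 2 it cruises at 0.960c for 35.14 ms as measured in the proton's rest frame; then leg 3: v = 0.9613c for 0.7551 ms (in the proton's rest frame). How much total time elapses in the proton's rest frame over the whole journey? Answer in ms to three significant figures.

τ = 40.2 ms

Leg 1: γ = 1/√(1 − 0.9598²) = 1/√0.07878 = 3.563; τ_1 = 15.39/3.563 = 4.320 ms.
Leg 2: 35.14 ms is already measured in the proton's rest frame.
Leg 3: 0.7551 ms is already measured in the proton's rest frame.
Total: 4.320 + 35.14 + 0.7551 ms.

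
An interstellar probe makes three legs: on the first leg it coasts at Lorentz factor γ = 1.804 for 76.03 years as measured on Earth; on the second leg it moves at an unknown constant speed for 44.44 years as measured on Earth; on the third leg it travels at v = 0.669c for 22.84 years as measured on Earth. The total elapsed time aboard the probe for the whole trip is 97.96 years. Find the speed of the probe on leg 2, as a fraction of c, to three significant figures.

β = 0.486

Leg 1: γ = 1.804; τ_1 = 76.03/1.804 = 42.15 years.
Leg 2: speed unknown; τ_2 = 44.44/γ_2.
Leg 3: γ = 1/√(1 − 0.669²) = 1/√0.5524 = 1.345; τ_3 = 22.84/1.345 = 16.98 years.
Total proper time: 42.15 + τ_2 + 16.98 = 97.96, so τ_2 = 97.96 − 59.12 = 38.84 years.
γ_2 = 44.44/38.84 = 1.144; β = √(1 − 1/γ²) = √0.2362.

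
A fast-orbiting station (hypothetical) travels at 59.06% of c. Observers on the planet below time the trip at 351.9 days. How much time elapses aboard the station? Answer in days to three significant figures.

β = 0.5906; γ = 1/√(1 − 0.5906²) = 1/√0.6512 = 1.239
The interval measured on the planet below is the dilated one; the clock aboard the station measures the proper time τ = Δt/γ = 351.9/1.239 days.

τ = 284 days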